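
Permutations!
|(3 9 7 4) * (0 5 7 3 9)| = |(0 5 7 4 9 3)| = 6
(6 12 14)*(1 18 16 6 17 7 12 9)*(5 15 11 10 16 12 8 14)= [0, 18, 2, 3, 4, 15, 9, 8, 14, 1, 16, 10, 5, 13, 17, 11, 6, 7, 12]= (1 18 12 5 15 11 10 16 6 9)(7 8 14 17)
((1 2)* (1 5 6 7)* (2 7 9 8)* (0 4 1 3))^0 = (9)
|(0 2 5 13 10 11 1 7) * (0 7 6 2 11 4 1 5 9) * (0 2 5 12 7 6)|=|(0 11 12 7 6 5 13 10 4 1)(2 9)|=10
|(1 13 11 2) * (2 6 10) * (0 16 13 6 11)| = |(0 16 13)(1 6 10 2)| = 12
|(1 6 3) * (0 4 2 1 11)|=7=|(0 4 2 1 6 3 11)|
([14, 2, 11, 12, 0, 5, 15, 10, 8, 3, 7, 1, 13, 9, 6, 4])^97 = [6, 2, 11, 12, 14, 5, 4, 10, 8, 3, 7, 1, 13, 9, 15, 0]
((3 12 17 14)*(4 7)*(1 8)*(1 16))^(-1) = ((1 8 16)(3 12 17 14)(4 7))^(-1) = (1 16 8)(3 14 17 12)(4 7)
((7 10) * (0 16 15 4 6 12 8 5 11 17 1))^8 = (0 11 12 15 1 5 6 16 17 8 4)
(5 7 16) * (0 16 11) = (0 16 5 7 11) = [16, 1, 2, 3, 4, 7, 6, 11, 8, 9, 10, 0, 12, 13, 14, 15, 5]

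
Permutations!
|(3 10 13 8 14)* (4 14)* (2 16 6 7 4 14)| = |(2 16 6 7 4)(3 10 13 8 14)| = 5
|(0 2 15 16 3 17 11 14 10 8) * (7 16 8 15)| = 11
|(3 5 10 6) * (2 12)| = |(2 12)(3 5 10 6)| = 4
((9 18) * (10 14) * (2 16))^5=((2 16)(9 18)(10 14))^5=(2 16)(9 18)(10 14)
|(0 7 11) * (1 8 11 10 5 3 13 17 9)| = |(0 7 10 5 3 13 17 9 1 8 11)| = 11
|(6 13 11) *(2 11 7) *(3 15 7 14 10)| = |(2 11 6 13 14 10 3 15 7)| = 9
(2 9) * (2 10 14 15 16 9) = (9 10 14 15 16) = [0, 1, 2, 3, 4, 5, 6, 7, 8, 10, 14, 11, 12, 13, 15, 16, 9]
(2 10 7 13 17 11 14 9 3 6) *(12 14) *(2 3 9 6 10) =[0, 1, 2, 10, 4, 5, 3, 13, 8, 9, 7, 12, 14, 17, 6, 15, 16, 11] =(3 10 7 13 17 11 12 14 6)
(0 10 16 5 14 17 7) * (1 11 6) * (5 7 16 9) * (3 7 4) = (0 10 9 5 14 17 16 4 3 7)(1 11 6) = [10, 11, 2, 7, 3, 14, 1, 0, 8, 5, 9, 6, 12, 13, 17, 15, 4, 16]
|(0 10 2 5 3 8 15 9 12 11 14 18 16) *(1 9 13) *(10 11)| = 10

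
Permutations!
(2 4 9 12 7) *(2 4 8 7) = (2 8 7 4 9 12) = [0, 1, 8, 3, 9, 5, 6, 4, 7, 12, 10, 11, 2]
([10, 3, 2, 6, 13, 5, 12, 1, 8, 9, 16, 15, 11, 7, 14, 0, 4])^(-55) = [7, 15, 2, 0, 6, 5, 10, 11, 8, 9, 1, 4, 16, 12, 14, 13, 3]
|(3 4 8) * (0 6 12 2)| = 12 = |(0 6 12 2)(3 4 8)|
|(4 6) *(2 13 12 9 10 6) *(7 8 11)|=21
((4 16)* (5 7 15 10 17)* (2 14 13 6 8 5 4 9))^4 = (2 8 10 9 6 15 16 13 7 4 14 5 17)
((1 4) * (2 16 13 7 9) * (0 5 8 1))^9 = ((0 5 8 1 4)(2 16 13 7 9))^9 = (0 4 1 8 5)(2 9 7 13 16)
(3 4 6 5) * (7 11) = (3 4 6 5)(7 11) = [0, 1, 2, 4, 6, 3, 5, 11, 8, 9, 10, 7]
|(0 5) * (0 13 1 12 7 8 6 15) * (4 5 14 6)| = |(0 14 6 15)(1 12 7 8 4 5 13)| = 28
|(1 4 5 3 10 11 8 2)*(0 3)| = 9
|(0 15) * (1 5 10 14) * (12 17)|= |(0 15)(1 5 10 14)(12 17)|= 4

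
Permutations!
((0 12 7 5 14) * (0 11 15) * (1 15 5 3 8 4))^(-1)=(0 15 1 4 8 3 7 12)(5 11 14)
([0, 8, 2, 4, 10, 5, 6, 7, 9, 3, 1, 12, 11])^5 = (1 10 4 3 9 8)(11 12)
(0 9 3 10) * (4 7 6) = [9, 1, 2, 10, 7, 5, 4, 6, 8, 3, 0] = (0 9 3 10)(4 7 6)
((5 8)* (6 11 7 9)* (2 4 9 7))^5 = ((2 4 9 6 11)(5 8))^5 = (11)(5 8)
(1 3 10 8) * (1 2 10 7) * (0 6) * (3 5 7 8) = [6, 5, 10, 8, 4, 7, 0, 1, 2, 9, 3] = (0 6)(1 5 7)(2 10 3 8)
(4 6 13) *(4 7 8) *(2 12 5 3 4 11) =(2 12 5 3 4 6 13 7 8 11) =[0, 1, 12, 4, 6, 3, 13, 8, 11, 9, 10, 2, 5, 7]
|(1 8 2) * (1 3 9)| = |(1 8 2 3 9)| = 5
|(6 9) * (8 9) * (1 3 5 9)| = |(1 3 5 9 6 8)| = 6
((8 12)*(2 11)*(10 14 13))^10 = (10 14 13)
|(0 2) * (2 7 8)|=|(0 7 8 2)|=4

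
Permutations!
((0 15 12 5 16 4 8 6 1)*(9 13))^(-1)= (0 1 6 8 4 16 5 12 15)(9 13)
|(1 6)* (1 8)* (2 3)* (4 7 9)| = |(1 6 8)(2 3)(4 7 9)| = 6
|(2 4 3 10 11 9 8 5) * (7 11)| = |(2 4 3 10 7 11 9 8 5)| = 9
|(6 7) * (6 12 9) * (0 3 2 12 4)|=|(0 3 2 12 9 6 7 4)|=8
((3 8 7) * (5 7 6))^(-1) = (3 7 5 6 8)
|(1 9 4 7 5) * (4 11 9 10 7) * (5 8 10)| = |(1 5)(7 8 10)(9 11)| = 6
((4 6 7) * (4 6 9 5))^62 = ((4 9 5)(6 7))^62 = (4 5 9)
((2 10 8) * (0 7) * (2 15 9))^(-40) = ((0 7)(2 10 8 15 9))^(-40) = (15)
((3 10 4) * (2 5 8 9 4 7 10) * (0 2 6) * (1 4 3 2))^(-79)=(0 4 5 9 6 1 2 8 3)(7 10)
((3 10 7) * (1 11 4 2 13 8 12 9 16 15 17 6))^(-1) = (1 6 17 15 16 9 12 8 13 2 4 11)(3 7 10)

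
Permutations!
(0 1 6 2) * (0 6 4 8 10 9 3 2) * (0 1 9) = (0 9 3 2 6 1 4 8 10) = [9, 4, 6, 2, 8, 5, 1, 7, 10, 3, 0]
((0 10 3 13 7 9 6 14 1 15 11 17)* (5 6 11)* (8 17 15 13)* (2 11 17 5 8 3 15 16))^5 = ((0 10 15 8 5 6 14 1 13 7 9 17)(2 11 16))^5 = (0 6 9 8 13 10 14 17 5 7 15 1)(2 16 11)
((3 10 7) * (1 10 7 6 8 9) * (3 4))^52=(1 6 9 10 8)(3 7 4)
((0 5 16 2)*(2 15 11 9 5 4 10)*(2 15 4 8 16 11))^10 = (0 4 2 16 15 8 10)(5 11 9)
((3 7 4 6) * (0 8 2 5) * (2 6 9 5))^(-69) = (0 3 9 8 7 5 6 4)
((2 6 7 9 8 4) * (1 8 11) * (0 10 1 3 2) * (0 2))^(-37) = ((0 10 1 8 4 2 6 7 9 11 3))^(-37) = (0 7 8 3 6 1 11 2 10 9 4)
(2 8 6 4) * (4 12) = (2 8 6 12 4) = [0, 1, 8, 3, 2, 5, 12, 7, 6, 9, 10, 11, 4]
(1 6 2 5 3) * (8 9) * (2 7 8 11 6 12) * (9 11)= (1 12 2 5 3)(6 7 8 11)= [0, 12, 5, 1, 4, 3, 7, 8, 11, 9, 10, 6, 2]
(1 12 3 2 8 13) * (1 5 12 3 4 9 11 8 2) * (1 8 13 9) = [0, 3, 2, 8, 1, 12, 6, 7, 9, 11, 10, 13, 4, 5] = (1 3 8 9 11 13 5 12 4)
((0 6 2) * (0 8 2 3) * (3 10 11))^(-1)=(0 3 11 10 6)(2 8)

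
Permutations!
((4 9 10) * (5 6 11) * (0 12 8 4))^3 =((0 12 8 4 9 10)(5 6 11))^3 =(0 4)(8 10)(9 12)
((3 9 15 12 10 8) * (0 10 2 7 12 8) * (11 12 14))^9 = ((0 10)(2 7 14 11 12)(3 9 15 8))^9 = (0 10)(2 12 11 14 7)(3 9 15 8)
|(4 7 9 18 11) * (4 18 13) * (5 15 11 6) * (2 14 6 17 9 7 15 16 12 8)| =|(2 14 6 5 16 12 8)(4 15 11 18 17 9 13)| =7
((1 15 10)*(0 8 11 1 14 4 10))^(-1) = (0 15 1 11 8)(4 14 10) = ((0 8 11 1 15)(4 10 14))^(-1)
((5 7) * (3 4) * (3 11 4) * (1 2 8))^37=((1 2 8)(4 11)(5 7))^37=(1 2 8)(4 11)(5 7)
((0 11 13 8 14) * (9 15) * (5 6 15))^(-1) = ((0 11 13 8 14)(5 6 15 9))^(-1) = (0 14 8 13 11)(5 9 15 6)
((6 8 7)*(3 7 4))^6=((3 7 6 8 4))^6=(3 7 6 8 4)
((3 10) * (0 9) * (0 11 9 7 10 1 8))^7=((0 7 10 3 1 8)(9 11))^7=(0 7 10 3 1 8)(9 11)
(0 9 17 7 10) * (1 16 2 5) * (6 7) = (0 9 17 6 7 10)(1 16 2 5) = [9, 16, 5, 3, 4, 1, 7, 10, 8, 17, 0, 11, 12, 13, 14, 15, 2, 6]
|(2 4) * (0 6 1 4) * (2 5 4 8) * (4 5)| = 5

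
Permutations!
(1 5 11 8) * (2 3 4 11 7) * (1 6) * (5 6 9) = (1 6)(2 3 4 11 8 9 5 7) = [0, 6, 3, 4, 11, 7, 1, 2, 9, 5, 10, 8]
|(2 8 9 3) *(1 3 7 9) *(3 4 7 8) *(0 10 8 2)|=9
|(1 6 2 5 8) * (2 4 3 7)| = 8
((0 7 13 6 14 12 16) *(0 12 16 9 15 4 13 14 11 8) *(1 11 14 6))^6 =(0 9 8 12 11 16 1 14 13 6 4 7 15)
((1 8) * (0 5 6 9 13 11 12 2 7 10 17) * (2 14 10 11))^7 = ((0 5 6 9 13 2 7 11 12 14 10 17)(1 8))^7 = (0 11 6 14 13 17 7 5 12 9 10 2)(1 8)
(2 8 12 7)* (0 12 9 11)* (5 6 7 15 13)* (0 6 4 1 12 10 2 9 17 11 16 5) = (0 10 2 8 17 11 6 7 9 16 5 4 1 12 15 13) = [10, 12, 8, 3, 1, 4, 7, 9, 17, 16, 2, 6, 15, 0, 14, 13, 5, 11]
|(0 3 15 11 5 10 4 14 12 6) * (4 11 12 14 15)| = |(0 3 4 15 12 6)(5 10 11)| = 6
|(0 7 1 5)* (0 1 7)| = 2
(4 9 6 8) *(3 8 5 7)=[0, 1, 2, 8, 9, 7, 5, 3, 4, 6]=(3 8 4 9 6 5 7)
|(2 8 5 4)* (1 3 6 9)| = |(1 3 6 9)(2 8 5 4)| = 4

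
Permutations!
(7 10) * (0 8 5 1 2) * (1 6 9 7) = [8, 2, 0, 3, 4, 6, 9, 10, 5, 7, 1] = (0 8 5 6 9 7 10 1 2)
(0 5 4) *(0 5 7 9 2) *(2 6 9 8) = (0 7 8 2)(4 5)(6 9) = [7, 1, 0, 3, 5, 4, 9, 8, 2, 6]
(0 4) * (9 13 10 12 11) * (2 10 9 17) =[4, 1, 10, 3, 0, 5, 6, 7, 8, 13, 12, 17, 11, 9, 14, 15, 16, 2] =(0 4)(2 10 12 11 17)(9 13)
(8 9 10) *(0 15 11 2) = (0 15 11 2)(8 9 10) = [15, 1, 0, 3, 4, 5, 6, 7, 9, 10, 8, 2, 12, 13, 14, 11]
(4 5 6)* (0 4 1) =(0 4 5 6 1) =[4, 0, 2, 3, 5, 6, 1]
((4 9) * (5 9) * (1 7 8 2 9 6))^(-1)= ((1 7 8 2 9 4 5 6))^(-1)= (1 6 5 4 9 2 8 7)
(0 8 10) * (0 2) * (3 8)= (0 3 8 10 2)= [3, 1, 0, 8, 4, 5, 6, 7, 10, 9, 2]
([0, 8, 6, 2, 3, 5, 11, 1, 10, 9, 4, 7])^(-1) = [0, 7, 3, 4, 10, 5, 2, 11, 1, 9, 8, 6]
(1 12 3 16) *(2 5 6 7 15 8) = [0, 12, 5, 16, 4, 6, 7, 15, 2, 9, 10, 11, 3, 13, 14, 8, 1] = (1 12 3 16)(2 5 6 7 15 8)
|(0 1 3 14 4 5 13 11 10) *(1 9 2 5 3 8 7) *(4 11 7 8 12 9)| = 42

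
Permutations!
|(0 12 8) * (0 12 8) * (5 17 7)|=|(0 8 12)(5 17 7)|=3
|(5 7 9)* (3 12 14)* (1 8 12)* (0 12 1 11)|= |(0 12 14 3 11)(1 8)(5 7 9)|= 30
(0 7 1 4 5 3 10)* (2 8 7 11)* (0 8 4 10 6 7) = (0 11 2 4 5 3 6 7 1 10 8) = [11, 10, 4, 6, 5, 3, 7, 1, 0, 9, 8, 2]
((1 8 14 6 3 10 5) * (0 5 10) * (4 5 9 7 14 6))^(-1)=(0 3 6 8 1 5 4 14 7 9)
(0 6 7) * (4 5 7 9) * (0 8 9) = (0 6)(4 5 7 8 9) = [6, 1, 2, 3, 5, 7, 0, 8, 9, 4]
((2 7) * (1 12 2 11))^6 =((1 12 2 7 11))^6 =(1 12 2 7 11)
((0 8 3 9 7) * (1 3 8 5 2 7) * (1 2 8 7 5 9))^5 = ((0 9 2 5 8 7)(1 3))^5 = (0 7 8 5 2 9)(1 3)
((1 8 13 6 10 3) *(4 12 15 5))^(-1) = (1 3 10 6 13 8)(4 5 15 12)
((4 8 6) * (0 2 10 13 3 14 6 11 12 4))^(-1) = ((0 2 10 13 3 14 6)(4 8 11 12))^(-1) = (0 6 14 3 13 10 2)(4 12 11 8)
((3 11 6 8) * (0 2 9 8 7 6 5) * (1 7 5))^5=(0 11)(1 2)(3 5)(6 8)(7 9)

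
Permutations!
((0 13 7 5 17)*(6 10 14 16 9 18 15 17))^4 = ((0 13 7 5 6 10 14 16 9 18 15 17))^4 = (0 6 9)(5 16 17)(7 14 15)(10 18 13)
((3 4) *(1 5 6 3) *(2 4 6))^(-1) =((1 5 2 4)(3 6))^(-1) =(1 4 2 5)(3 6)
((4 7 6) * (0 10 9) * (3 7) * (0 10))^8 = (10)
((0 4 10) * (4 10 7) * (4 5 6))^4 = (10)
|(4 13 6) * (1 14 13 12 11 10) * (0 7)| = 8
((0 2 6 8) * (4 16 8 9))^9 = ((0 2 6 9 4 16 8))^9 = (0 6 4 8 2 9 16)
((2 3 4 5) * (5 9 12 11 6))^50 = (2 4 12 6)(3 9 11 5)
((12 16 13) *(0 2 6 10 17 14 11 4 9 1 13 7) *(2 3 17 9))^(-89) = (0 3 17 14 11 4 2 6 10 9 1 13 12 16 7)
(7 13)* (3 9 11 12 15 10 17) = (3 9 11 12 15 10 17)(7 13) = [0, 1, 2, 9, 4, 5, 6, 13, 8, 11, 17, 12, 15, 7, 14, 10, 16, 3]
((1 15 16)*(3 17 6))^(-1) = ((1 15 16)(3 17 6))^(-1) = (1 16 15)(3 6 17)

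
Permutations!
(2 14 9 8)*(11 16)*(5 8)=(2 14 9 5 8)(11 16)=[0, 1, 14, 3, 4, 8, 6, 7, 2, 5, 10, 16, 12, 13, 9, 15, 11]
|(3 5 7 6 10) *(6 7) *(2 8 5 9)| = 7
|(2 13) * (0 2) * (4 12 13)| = 5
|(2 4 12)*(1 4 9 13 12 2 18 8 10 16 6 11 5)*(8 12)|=|(1 4 2 9 13 8 10 16 6 11 5)(12 18)|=22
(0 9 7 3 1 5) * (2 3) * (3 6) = [9, 5, 6, 1, 4, 0, 3, 2, 8, 7] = (0 9 7 2 6 3 1 5)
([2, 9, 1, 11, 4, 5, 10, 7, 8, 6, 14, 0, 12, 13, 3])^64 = [2, 9, 1, 11, 4, 5, 10, 7, 8, 6, 14, 0, 12, 13, 3]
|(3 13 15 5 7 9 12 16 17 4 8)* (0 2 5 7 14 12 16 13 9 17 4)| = |(0 2 5 14 12 13 15 7 17)(3 9 16 4 8)| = 45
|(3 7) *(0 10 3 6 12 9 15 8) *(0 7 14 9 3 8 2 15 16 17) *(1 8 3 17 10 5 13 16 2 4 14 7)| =|(0 5 13 16 10 3 7 6 12 17)(1 8)(2 15 4 14 9)| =10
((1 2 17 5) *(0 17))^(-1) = (0 2 1 5 17)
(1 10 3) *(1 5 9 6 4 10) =[0, 1, 2, 5, 10, 9, 4, 7, 8, 6, 3] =(3 5 9 6 4 10)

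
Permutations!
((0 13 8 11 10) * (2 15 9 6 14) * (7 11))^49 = ((0 13 8 7 11 10)(2 15 9 6 14))^49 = (0 13 8 7 11 10)(2 14 6 9 15)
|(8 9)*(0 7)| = 2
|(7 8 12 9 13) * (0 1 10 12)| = 8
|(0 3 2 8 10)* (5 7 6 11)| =|(0 3 2 8 10)(5 7 6 11)| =20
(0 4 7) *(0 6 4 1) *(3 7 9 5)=(0 1)(3 7 6 4 9 5)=[1, 0, 2, 7, 9, 3, 4, 6, 8, 5]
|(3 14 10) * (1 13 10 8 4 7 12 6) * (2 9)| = |(1 13 10 3 14 8 4 7 12 6)(2 9)| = 10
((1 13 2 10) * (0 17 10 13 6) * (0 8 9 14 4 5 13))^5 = (0 8 13 1 4 17 9 2 6 5 10 14)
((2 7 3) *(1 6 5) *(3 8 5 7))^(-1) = ((1 6 7 8 5)(2 3))^(-1) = (1 5 8 7 6)(2 3)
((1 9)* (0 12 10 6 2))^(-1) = (0 2 6 10 12)(1 9) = ((0 12 10 6 2)(1 9))^(-1)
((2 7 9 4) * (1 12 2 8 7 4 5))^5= ((1 12 2 4 8 7 9 5))^5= (1 7 2 5 8 12 9 4)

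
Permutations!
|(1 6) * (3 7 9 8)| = 4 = |(1 6)(3 7 9 8)|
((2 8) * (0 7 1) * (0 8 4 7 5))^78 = ((0 5)(1 8 2 4 7))^78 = (1 4 8 7 2)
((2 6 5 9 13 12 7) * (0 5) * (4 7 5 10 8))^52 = ((0 10 8 4 7 2 6)(5 9 13 12))^52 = (13)(0 4 6 8 2 10 7)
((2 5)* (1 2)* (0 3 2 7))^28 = ((0 3 2 5 1 7))^28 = (0 1 2)(3 7 5)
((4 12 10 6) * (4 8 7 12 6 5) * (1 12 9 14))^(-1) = ((1 12 10 5 4 6 8 7 9 14))^(-1) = (1 14 9 7 8 6 4 5 10 12)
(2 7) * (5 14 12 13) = (2 7)(5 14 12 13) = [0, 1, 7, 3, 4, 14, 6, 2, 8, 9, 10, 11, 13, 5, 12]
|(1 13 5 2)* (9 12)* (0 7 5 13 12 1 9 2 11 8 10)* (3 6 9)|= |(13)(0 7 5 11 8 10)(1 12 2 3 6 9)|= 6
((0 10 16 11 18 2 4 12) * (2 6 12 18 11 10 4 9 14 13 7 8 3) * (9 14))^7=(0 18 12 4 6)(2 14 13 7 8 3)(10 16)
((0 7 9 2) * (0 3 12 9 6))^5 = (0 6 7)(2 3 12 9)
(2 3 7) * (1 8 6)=(1 8 6)(2 3 7)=[0, 8, 3, 7, 4, 5, 1, 2, 6]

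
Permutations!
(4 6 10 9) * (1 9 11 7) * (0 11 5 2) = (0 11 7 1 9 4 6 10 5 2) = [11, 9, 0, 3, 6, 2, 10, 1, 8, 4, 5, 7]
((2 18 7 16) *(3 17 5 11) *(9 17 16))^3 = (2 9 11)(3 18 17)(5 16 7)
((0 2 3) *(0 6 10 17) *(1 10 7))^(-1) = ((0 2 3 6 7 1 10 17))^(-1) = (0 17 10 1 7 6 3 2)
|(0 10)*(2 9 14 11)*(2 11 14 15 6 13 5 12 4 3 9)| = |(0 10)(3 9 15 6 13 5 12 4)| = 8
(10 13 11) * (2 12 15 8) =(2 12 15 8)(10 13 11) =[0, 1, 12, 3, 4, 5, 6, 7, 2, 9, 13, 10, 15, 11, 14, 8]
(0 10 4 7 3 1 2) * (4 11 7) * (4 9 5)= (0 10 11 7 3 1 2)(4 9 5)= [10, 2, 0, 1, 9, 4, 6, 3, 8, 5, 11, 7]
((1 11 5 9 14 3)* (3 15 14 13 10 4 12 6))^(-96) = (15)(1 13 6 5 4)(3 9 12 11 10)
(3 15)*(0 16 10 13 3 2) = [16, 1, 0, 15, 4, 5, 6, 7, 8, 9, 13, 11, 12, 3, 14, 2, 10] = (0 16 10 13 3 15 2)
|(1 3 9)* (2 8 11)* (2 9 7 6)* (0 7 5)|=|(0 7 6 2 8 11 9 1 3 5)|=10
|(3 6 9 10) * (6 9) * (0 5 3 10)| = |(10)(0 5 3 9)| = 4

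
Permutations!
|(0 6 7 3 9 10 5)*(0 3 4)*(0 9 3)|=7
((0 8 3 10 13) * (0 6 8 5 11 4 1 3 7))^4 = (0 1 6 5 3 8 11 10 7 4 13)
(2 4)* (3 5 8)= (2 4)(3 5 8)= [0, 1, 4, 5, 2, 8, 6, 7, 3]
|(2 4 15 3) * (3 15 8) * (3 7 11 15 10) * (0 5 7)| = 10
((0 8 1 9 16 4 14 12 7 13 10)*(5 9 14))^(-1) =((0 8 1 14 12 7 13 10)(4 5 9 16))^(-1) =(0 10 13 7 12 14 1 8)(4 16 9 5)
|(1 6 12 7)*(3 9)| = |(1 6 12 7)(3 9)| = 4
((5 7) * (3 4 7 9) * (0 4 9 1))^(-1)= (0 1 5 7 4)(3 9)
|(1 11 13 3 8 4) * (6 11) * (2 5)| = 14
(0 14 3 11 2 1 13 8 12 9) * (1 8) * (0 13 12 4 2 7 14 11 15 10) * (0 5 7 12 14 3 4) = (0 11 12 9 13 1 14 4 2 8)(3 15 10 5 7) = [11, 14, 8, 15, 2, 7, 6, 3, 0, 13, 5, 12, 9, 1, 4, 10]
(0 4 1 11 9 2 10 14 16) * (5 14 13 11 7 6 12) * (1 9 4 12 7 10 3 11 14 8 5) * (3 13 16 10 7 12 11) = [11, 7, 13, 3, 9, 8, 12, 6, 5, 2, 16, 4, 1, 14, 10, 15, 0] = (0 11 4 9 2 13 14 10 16)(1 7 6 12)(5 8)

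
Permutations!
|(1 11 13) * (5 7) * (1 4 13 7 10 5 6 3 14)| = 6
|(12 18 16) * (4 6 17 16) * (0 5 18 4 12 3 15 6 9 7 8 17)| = 13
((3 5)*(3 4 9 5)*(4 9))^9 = ((5 9))^9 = (5 9)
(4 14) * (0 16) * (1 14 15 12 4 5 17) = (0 16)(1 14 5 17)(4 15 12) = [16, 14, 2, 3, 15, 17, 6, 7, 8, 9, 10, 11, 4, 13, 5, 12, 0, 1]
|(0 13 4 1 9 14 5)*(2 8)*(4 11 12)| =18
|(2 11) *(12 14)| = 2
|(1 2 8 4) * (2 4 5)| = |(1 4)(2 8 5)| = 6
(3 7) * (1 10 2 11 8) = (1 10 2 11 8)(3 7) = [0, 10, 11, 7, 4, 5, 6, 3, 1, 9, 2, 8]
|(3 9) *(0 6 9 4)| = 5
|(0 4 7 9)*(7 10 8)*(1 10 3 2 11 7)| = |(0 4 3 2 11 7 9)(1 10 8)| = 21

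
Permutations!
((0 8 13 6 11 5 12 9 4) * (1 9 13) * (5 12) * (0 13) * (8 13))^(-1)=((0 13 6 11 12)(1 9 4 8))^(-1)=(0 12 11 6 13)(1 8 4 9)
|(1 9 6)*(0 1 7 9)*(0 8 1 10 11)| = |(0 10 11)(1 8)(6 7 9)| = 6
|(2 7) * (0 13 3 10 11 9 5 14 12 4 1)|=|(0 13 3 10 11 9 5 14 12 4 1)(2 7)|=22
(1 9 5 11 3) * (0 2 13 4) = (0 2 13 4)(1 9 5 11 3) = [2, 9, 13, 1, 0, 11, 6, 7, 8, 5, 10, 3, 12, 4]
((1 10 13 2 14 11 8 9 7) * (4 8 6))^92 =((1 10 13 2 14 11 6 4 8 9 7))^92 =(1 14 8 10 11 9 13 6 7 2 4)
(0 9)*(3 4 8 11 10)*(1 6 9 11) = (0 11 10 3 4 8 1 6 9) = [11, 6, 2, 4, 8, 5, 9, 7, 1, 0, 3, 10]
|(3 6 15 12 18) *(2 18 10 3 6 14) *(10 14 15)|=8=|(2 18 6 10 3 15 12 14)|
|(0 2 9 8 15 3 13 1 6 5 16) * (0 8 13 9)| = |(0 2)(1 6 5 16 8 15 3 9 13)| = 18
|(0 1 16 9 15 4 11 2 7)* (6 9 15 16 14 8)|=|(0 1 14 8 6 9 16 15 4 11 2 7)|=12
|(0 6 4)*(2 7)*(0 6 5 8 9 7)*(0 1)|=14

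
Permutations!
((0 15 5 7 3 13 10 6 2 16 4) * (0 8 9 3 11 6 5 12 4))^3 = ((0 15 12 4 8 9 3 13 10 5 7 11 6 2 16))^3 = (0 4 3 5 6)(2 15 8 13 7)(9 10 11 16 12)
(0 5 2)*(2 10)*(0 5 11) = (0 11)(2 5 10) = [11, 1, 5, 3, 4, 10, 6, 7, 8, 9, 2, 0]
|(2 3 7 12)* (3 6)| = 5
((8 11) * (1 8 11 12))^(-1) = ((1 8 12))^(-1) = (1 12 8)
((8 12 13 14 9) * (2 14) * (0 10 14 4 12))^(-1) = (0 8 9 14 10)(2 13 12 4)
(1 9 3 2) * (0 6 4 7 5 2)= (0 6 4 7 5 2 1 9 3)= [6, 9, 1, 0, 7, 2, 4, 5, 8, 3]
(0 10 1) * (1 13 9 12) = (0 10 13 9 12 1) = [10, 0, 2, 3, 4, 5, 6, 7, 8, 12, 13, 11, 1, 9]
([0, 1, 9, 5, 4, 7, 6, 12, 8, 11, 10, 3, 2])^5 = [0, 1, 7, 9, 4, 11, 6, 3, 8, 12, 10, 2, 5]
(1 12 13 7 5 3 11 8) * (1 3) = (1 12 13 7 5)(3 11 8) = [0, 12, 2, 11, 4, 1, 6, 5, 3, 9, 10, 8, 13, 7]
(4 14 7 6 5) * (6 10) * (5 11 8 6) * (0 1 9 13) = (0 1 9 13)(4 14 7 10 5)(6 11 8) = [1, 9, 2, 3, 14, 4, 11, 10, 6, 13, 5, 8, 12, 0, 7]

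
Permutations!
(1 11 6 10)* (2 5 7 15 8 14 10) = (1 11 6 2 5 7 15 8 14 10) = [0, 11, 5, 3, 4, 7, 2, 15, 14, 9, 1, 6, 12, 13, 10, 8]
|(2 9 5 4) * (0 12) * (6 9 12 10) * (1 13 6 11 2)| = |(0 10 11 2 12)(1 13 6 9 5 4)| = 30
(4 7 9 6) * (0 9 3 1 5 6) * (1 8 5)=(0 9)(3 8 5 6 4 7)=[9, 1, 2, 8, 7, 6, 4, 3, 5, 0]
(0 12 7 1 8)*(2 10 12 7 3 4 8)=[7, 2, 10, 4, 8, 5, 6, 1, 0, 9, 12, 11, 3]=(0 7 1 2 10 12 3 4 8)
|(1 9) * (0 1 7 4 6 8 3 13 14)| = 10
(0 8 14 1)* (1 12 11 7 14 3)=(0 8 3 1)(7 14 12 11)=[8, 0, 2, 1, 4, 5, 6, 14, 3, 9, 10, 7, 11, 13, 12]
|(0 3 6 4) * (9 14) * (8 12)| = |(0 3 6 4)(8 12)(9 14)| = 4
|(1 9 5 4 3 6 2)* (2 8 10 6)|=6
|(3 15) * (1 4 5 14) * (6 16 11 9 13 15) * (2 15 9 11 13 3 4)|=30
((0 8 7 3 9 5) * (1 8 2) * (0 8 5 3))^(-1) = (0 7 8 5 1 2)(3 9)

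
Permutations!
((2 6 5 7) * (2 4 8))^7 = ((2 6 5 7 4 8))^7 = (2 6 5 7 4 8)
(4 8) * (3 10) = (3 10)(4 8) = [0, 1, 2, 10, 8, 5, 6, 7, 4, 9, 3]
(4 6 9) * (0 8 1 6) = (0 8 1 6 9 4) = [8, 6, 2, 3, 0, 5, 9, 7, 1, 4]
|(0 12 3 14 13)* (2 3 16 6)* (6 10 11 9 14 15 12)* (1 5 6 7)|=|(0 7 1 5 6 2 3 15 12 16 10 11 9 14 13)|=15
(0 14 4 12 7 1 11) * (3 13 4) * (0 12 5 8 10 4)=[14, 11, 2, 13, 5, 8, 6, 1, 10, 9, 4, 12, 7, 0, 3]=(0 14 3 13)(1 11 12 7)(4 5 8 10)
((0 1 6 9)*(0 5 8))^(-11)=(0 1 6 9 5 8)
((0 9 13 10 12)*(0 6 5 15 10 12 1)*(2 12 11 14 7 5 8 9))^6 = ((0 2 12 6 8 9 13 11 14 7 5 15 10 1))^6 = (0 13 10 8 5 12 14)(1 9 15 6 7 2 11)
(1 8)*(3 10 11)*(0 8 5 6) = (0 8 1 5 6)(3 10 11) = [8, 5, 2, 10, 4, 6, 0, 7, 1, 9, 11, 3]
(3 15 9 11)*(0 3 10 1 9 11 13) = (0 3 15 11 10 1 9 13) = [3, 9, 2, 15, 4, 5, 6, 7, 8, 13, 1, 10, 12, 0, 14, 11]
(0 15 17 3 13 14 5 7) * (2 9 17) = (0 15 2 9 17 3 13 14 5 7) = [15, 1, 9, 13, 4, 7, 6, 0, 8, 17, 10, 11, 12, 14, 5, 2, 16, 3]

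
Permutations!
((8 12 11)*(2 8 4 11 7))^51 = (2 7 12 8)(4 11)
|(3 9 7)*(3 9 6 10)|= |(3 6 10)(7 9)|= 6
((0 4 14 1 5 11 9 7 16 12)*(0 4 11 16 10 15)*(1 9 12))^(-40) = ((0 11 12 4 14 9 7 10 15)(1 5 16))^(-40) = (0 9 11 7 12 10 4 15 14)(1 16 5)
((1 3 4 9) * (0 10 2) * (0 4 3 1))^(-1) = ((0 10 2 4 9))^(-1) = (0 9 4 2 10)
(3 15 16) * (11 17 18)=(3 15 16)(11 17 18)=[0, 1, 2, 15, 4, 5, 6, 7, 8, 9, 10, 17, 12, 13, 14, 16, 3, 18, 11]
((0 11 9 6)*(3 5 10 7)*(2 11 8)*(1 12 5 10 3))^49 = (0 8 2 11 9 6)(1 12 5 3 10 7)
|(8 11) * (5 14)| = |(5 14)(8 11)| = 2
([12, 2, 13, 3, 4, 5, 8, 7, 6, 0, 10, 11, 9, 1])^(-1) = (0 9 12)(1 13 2)(6 8)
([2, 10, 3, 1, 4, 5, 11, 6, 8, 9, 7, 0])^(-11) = (0 7 3 11 10 2 6 1)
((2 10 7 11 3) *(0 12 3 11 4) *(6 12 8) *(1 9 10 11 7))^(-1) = ((0 8 6 12 3 2 11 7 4)(1 9 10))^(-1) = (0 4 7 11 2 3 12 6 8)(1 10 9)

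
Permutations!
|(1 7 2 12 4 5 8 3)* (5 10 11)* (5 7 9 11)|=11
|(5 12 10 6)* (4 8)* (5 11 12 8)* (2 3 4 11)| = 9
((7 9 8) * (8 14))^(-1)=(7 8 14 9)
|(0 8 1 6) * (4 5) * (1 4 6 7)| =|(0 8 4 5 6)(1 7)| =10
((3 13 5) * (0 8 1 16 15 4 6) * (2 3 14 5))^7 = ((0 8 1 16 15 4 6)(2 3 13)(5 14))^7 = (16)(2 3 13)(5 14)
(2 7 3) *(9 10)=(2 7 3)(9 10)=[0, 1, 7, 2, 4, 5, 6, 3, 8, 10, 9]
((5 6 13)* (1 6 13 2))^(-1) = (1 2 6)(5 13) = ((1 6 2)(5 13))^(-1)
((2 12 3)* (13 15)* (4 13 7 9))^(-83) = ((2 12 3)(4 13 15 7 9))^(-83) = (2 12 3)(4 15 9 13 7)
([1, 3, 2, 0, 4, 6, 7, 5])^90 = [0, 1, 2, 3, 4, 5, 6, 7]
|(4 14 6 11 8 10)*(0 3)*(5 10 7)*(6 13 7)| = 6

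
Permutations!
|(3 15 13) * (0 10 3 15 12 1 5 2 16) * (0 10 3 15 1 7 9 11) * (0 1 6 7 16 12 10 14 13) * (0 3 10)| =|(0 10 15 3)(1 5 2 12 16 14 13 6 7 9 11)| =44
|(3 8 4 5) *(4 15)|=5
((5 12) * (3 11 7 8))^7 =((3 11 7 8)(5 12))^7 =(3 8 7 11)(5 12)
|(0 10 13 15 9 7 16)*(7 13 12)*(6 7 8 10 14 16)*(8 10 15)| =12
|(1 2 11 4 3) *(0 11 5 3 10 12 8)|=12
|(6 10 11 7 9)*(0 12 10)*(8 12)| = |(0 8 12 10 11 7 9 6)| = 8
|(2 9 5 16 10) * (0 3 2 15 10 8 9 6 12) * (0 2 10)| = 12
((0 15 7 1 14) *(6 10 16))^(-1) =(0 14 1 7 15)(6 16 10) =((0 15 7 1 14)(6 10 16))^(-1)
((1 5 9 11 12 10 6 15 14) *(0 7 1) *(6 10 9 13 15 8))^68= (0 15 5 7 14 13 1)(9 12 11)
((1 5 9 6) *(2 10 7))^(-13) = (1 6 9 5)(2 7 10)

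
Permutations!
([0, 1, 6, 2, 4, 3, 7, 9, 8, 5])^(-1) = [0, 1, 3, 5, 4, 9, 2, 6, 8, 7]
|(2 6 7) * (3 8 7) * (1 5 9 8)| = 8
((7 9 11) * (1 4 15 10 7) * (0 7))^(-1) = ((0 7 9 11 1 4 15 10))^(-1) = (0 10 15 4 1 11 9 7)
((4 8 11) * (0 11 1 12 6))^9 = ((0 11 4 8 1 12 6))^9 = (0 4 1 6 11 8 12)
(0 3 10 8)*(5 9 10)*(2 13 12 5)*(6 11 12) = (0 3 2 13 6 11 12 5 9 10 8) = [3, 1, 13, 2, 4, 9, 11, 7, 0, 10, 8, 12, 5, 6]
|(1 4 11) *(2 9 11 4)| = |(1 2 9 11)| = 4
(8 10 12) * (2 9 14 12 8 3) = (2 9 14 12 3)(8 10) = [0, 1, 9, 2, 4, 5, 6, 7, 10, 14, 8, 11, 3, 13, 12]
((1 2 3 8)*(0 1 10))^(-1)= (0 10 8 3 2 1)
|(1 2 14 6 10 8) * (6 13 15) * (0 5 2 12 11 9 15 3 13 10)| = 12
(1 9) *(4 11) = (1 9)(4 11) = [0, 9, 2, 3, 11, 5, 6, 7, 8, 1, 10, 4]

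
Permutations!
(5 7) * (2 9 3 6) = (2 9 3 6)(5 7) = [0, 1, 9, 6, 4, 7, 2, 5, 8, 3]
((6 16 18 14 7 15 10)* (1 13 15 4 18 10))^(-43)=((1 13 15)(4 18 14 7)(6 16 10))^(-43)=(1 15 13)(4 18 14 7)(6 10 16)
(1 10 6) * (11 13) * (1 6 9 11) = (1 10 9 11 13) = [0, 10, 2, 3, 4, 5, 6, 7, 8, 11, 9, 13, 12, 1]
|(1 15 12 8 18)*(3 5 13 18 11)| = 9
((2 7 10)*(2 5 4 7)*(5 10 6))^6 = (10)(4 6)(5 7)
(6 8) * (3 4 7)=(3 4 7)(6 8)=[0, 1, 2, 4, 7, 5, 8, 3, 6]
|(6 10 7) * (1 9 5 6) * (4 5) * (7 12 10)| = 6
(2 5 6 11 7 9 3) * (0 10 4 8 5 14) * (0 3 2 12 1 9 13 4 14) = (0 10 14 3 12 1 9 2)(4 8 5 6 11 7 13) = [10, 9, 0, 12, 8, 6, 11, 13, 5, 2, 14, 7, 1, 4, 3]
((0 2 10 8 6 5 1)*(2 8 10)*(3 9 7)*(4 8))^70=(10)(0 5 8)(1 6 4)(3 9 7)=((10)(0 4 8 6 5 1)(3 9 7))^70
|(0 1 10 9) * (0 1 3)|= 6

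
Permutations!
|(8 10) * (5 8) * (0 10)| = 4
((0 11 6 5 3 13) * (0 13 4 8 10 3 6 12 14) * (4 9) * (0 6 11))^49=(3 10 8 4 9)(5 6 14 12 11)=((3 9 4 8 10)(5 11 12 14 6))^49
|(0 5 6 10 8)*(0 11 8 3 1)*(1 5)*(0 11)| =4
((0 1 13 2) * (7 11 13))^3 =(0 11)(1 13)(2 7) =((0 1 7 11 13 2))^3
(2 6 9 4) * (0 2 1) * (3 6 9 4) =(0 2 9 3 6 4 1) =[2, 0, 9, 6, 1, 5, 4, 7, 8, 3]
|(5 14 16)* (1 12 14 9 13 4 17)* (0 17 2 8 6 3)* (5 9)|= 13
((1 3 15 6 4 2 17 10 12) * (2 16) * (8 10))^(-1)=(1 12 10 8 17 2 16 4 6 15 3)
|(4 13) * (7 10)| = 2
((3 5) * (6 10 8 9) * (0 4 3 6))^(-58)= ((0 4 3 5 6 10 8 9))^(-58)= (0 8 6 3)(4 9 10 5)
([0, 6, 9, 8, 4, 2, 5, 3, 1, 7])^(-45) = (1 2 3 6 9 8 5 7)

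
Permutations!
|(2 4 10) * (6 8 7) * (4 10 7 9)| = |(2 10)(4 7 6 8 9)| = 10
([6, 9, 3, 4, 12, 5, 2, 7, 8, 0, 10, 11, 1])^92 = [4, 2, 1, 9, 0, 5, 12, 7, 8, 3, 10, 11, 6]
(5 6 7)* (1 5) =[0, 5, 2, 3, 4, 6, 7, 1] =(1 5 6 7)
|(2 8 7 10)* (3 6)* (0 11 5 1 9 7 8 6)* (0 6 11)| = 14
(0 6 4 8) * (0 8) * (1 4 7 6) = (8)(0 1 4)(6 7) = [1, 4, 2, 3, 0, 5, 7, 6, 8]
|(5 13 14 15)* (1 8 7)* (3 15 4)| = 6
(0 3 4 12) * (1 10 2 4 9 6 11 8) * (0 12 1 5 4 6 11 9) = (12)(0 3)(1 10 2 6 9 11 8 5 4) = [3, 10, 6, 0, 1, 4, 9, 7, 5, 11, 2, 8, 12]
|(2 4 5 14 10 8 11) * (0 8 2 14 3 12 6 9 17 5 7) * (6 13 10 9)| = |(0 8 11 14 9 17 5 3 12 13 10 2 4 7)| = 14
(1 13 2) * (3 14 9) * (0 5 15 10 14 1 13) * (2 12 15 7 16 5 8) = [8, 0, 13, 1, 4, 7, 6, 16, 2, 3, 14, 11, 15, 12, 9, 10, 5] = (0 8 2 13 12 15 10 14 9 3 1)(5 7 16)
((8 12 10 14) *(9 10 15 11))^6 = ((8 12 15 11 9 10 14))^6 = (8 14 10 9 11 15 12)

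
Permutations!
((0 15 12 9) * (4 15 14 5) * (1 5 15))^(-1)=((0 14 15 12 9)(1 5 4))^(-1)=(0 9 12 15 14)(1 4 5)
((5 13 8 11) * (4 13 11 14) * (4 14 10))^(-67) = ((14)(4 13 8 10)(5 11))^(-67) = (14)(4 13 8 10)(5 11)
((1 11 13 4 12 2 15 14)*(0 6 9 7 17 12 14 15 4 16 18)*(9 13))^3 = (0 16 6 18 13)(1 7 2)(4 11 17)(9 12 14)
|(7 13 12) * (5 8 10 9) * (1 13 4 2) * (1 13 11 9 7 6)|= |(1 11 9 5 8 10 7 4 2 13 12 6)|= 12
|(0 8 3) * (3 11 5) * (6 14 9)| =15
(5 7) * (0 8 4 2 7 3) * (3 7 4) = (0 8 3)(2 4)(5 7) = [8, 1, 4, 0, 2, 7, 6, 5, 3]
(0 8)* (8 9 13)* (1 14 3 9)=(0 1 14 3 9 13 8)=[1, 14, 2, 9, 4, 5, 6, 7, 0, 13, 10, 11, 12, 8, 3]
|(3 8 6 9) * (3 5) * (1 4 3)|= 7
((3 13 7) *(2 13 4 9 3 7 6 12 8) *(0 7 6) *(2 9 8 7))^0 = ((0 2 13)(3 4 8 9)(6 12 7))^0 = (13)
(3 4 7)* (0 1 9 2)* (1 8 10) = [8, 9, 0, 4, 7, 5, 6, 3, 10, 2, 1] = (0 8 10 1 9 2)(3 4 7)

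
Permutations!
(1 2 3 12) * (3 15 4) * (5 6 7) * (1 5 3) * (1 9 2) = (2 15 4 9)(3 12 5 6 7) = [0, 1, 15, 12, 9, 6, 7, 3, 8, 2, 10, 11, 5, 13, 14, 4]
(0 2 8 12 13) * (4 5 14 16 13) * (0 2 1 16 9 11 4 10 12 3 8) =(0 1 16 13 2)(3 8)(4 5 14 9 11)(10 12) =[1, 16, 0, 8, 5, 14, 6, 7, 3, 11, 12, 4, 10, 2, 9, 15, 13]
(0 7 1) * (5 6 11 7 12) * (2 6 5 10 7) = (0 12 10 7 1)(2 6 11) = [12, 0, 6, 3, 4, 5, 11, 1, 8, 9, 7, 2, 10]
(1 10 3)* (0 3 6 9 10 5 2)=(0 3 1 5 2)(6 9 10)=[3, 5, 0, 1, 4, 2, 9, 7, 8, 10, 6]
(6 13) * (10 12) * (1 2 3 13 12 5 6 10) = (1 2 3 13 10 5 6 12) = [0, 2, 3, 13, 4, 6, 12, 7, 8, 9, 5, 11, 1, 10]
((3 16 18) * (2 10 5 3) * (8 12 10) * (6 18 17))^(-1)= ((2 8 12 10 5 3 16 17 6 18))^(-1)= (2 18 6 17 16 3 5 10 12 8)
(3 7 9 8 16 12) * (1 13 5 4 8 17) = (1 13 5 4 8 16 12 3 7 9 17) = [0, 13, 2, 7, 8, 4, 6, 9, 16, 17, 10, 11, 3, 5, 14, 15, 12, 1]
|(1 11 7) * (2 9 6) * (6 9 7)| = 5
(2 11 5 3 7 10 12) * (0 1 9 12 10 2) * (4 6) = (0 1 9 12)(2 11 5 3 7)(4 6) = [1, 9, 11, 7, 6, 3, 4, 2, 8, 12, 10, 5, 0]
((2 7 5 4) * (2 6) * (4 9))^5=(2 6 4 9 5 7)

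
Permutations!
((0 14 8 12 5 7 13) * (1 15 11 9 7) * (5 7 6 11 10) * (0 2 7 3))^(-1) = ((0 14 8 12 3)(1 15 10 5)(2 7 13)(6 11 9))^(-1) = (0 3 12 8 14)(1 5 10 15)(2 13 7)(6 9 11)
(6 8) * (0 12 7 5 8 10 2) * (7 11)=(0 12 11 7 5 8 6 10 2)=[12, 1, 0, 3, 4, 8, 10, 5, 6, 9, 2, 7, 11]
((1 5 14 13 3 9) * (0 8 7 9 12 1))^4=(1 3 14)(5 12 13)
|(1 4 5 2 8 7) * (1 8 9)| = |(1 4 5 2 9)(7 8)| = 10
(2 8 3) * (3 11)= (2 8 11 3)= [0, 1, 8, 2, 4, 5, 6, 7, 11, 9, 10, 3]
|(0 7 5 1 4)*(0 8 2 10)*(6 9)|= 8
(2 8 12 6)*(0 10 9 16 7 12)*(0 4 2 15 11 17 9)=(0 10)(2 8 4)(6 15 11 17 9 16 7 12)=[10, 1, 8, 3, 2, 5, 15, 12, 4, 16, 0, 17, 6, 13, 14, 11, 7, 9]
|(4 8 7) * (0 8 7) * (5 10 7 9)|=|(0 8)(4 9 5 10 7)|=10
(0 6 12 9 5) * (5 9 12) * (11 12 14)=(0 6 5)(11 12 14)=[6, 1, 2, 3, 4, 0, 5, 7, 8, 9, 10, 12, 14, 13, 11]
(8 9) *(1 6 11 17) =[0, 6, 2, 3, 4, 5, 11, 7, 9, 8, 10, 17, 12, 13, 14, 15, 16, 1] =(1 6 11 17)(8 9)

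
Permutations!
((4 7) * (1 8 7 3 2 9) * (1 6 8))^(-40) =((2 9 6 8 7 4 3))^(-40) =(2 6 7 3 9 8 4)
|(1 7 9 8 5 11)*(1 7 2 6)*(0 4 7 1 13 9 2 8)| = 28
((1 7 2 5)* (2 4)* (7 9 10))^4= (1 4 9 2 10 5 7)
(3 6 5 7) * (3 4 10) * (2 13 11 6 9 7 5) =(2 13 11 6)(3 9 7 4 10) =[0, 1, 13, 9, 10, 5, 2, 4, 8, 7, 3, 6, 12, 11]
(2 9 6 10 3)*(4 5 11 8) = (2 9 6 10 3)(4 5 11 8) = [0, 1, 9, 2, 5, 11, 10, 7, 4, 6, 3, 8]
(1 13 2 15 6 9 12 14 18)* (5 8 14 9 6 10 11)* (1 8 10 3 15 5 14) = (1 13 2 5 10 11 14 18 8)(3 15)(9 12) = [0, 13, 5, 15, 4, 10, 6, 7, 1, 12, 11, 14, 9, 2, 18, 3, 16, 17, 8]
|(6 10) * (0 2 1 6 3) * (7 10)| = |(0 2 1 6 7 10 3)| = 7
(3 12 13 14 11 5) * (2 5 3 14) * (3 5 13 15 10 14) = [0, 1, 13, 12, 4, 3, 6, 7, 8, 9, 14, 5, 15, 2, 11, 10] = (2 13)(3 12 15 10 14 11 5)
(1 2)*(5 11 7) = [0, 2, 1, 3, 4, 11, 6, 5, 8, 9, 10, 7] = (1 2)(5 11 7)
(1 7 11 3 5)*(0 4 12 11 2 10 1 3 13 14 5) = (0 4 12 11 13 14 5 3)(1 7 2 10) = [4, 7, 10, 0, 12, 3, 6, 2, 8, 9, 1, 13, 11, 14, 5]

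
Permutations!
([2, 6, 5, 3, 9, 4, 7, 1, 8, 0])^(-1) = [9, 7, 0, 3, 5, 2, 1, 6, 8, 4]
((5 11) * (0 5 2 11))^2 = (11) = ((0 5)(2 11))^2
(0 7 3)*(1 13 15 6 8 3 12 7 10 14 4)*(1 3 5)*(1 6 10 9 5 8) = (0 9 5 6 1 13 15 10 14 4 3)(7 12) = [9, 13, 2, 0, 3, 6, 1, 12, 8, 5, 14, 11, 7, 15, 4, 10]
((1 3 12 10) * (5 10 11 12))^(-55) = (1 3 5 10)(11 12)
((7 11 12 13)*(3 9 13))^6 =(13)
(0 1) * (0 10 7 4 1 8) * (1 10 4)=(0 8)(1 4 10 7)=[8, 4, 2, 3, 10, 5, 6, 1, 0, 9, 7]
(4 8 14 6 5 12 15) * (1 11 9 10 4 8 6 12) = [0, 11, 2, 3, 6, 1, 5, 7, 14, 10, 4, 9, 15, 13, 12, 8] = (1 11 9 10 4 6 5)(8 14 12 15)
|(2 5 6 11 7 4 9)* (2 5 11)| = |(2 11 7 4 9 5 6)| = 7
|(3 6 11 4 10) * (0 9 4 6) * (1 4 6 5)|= 9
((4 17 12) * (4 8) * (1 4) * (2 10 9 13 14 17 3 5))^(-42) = (1 9)(2 12)(3 14)(4 13)(5 17)(8 10)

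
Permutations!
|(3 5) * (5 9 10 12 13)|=6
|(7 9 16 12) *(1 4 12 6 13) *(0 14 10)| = |(0 14 10)(1 4 12 7 9 16 6 13)| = 24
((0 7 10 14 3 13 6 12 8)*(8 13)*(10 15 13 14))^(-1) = ((0 7 15 13 6 12 14 3 8))^(-1) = (0 8 3 14 12 6 13 15 7)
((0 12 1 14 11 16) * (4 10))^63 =(0 14)(1 16)(4 10)(11 12)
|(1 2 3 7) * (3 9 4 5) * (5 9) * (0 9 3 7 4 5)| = |(0 9 5 7 1 2)(3 4)| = 6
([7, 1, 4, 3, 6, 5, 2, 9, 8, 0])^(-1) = [9, 1, 6, 3, 2, 5, 4, 0, 8, 7]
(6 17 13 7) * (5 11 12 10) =(5 11 12 10)(6 17 13 7) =[0, 1, 2, 3, 4, 11, 17, 6, 8, 9, 5, 12, 10, 7, 14, 15, 16, 13]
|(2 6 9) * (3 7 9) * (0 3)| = |(0 3 7 9 2 6)| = 6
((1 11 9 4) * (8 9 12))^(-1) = ((1 11 12 8 9 4))^(-1) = (1 4 9 8 12 11)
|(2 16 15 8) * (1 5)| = |(1 5)(2 16 15 8)| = 4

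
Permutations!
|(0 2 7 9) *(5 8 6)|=12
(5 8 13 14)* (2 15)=(2 15)(5 8 13 14)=[0, 1, 15, 3, 4, 8, 6, 7, 13, 9, 10, 11, 12, 14, 5, 2]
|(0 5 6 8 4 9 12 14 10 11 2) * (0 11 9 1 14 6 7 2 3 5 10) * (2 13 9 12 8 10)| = |(0 2 11 3 5 7 13 9 8 4 1 14)(6 10 12)| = 12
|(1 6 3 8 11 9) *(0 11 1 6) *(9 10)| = 8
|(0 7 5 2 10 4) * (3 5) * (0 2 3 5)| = 12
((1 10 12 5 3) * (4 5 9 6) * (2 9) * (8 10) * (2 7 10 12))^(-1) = (1 3 5 4 6 9 2 10 7 12 8)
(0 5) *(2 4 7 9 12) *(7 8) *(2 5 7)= (0 7 9 12 5)(2 4 8)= [7, 1, 4, 3, 8, 0, 6, 9, 2, 12, 10, 11, 5]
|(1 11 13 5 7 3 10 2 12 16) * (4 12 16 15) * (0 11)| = |(0 11 13 5 7 3 10 2 16 1)(4 12 15)| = 30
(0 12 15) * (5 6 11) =(0 12 15)(5 6 11) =[12, 1, 2, 3, 4, 6, 11, 7, 8, 9, 10, 5, 15, 13, 14, 0]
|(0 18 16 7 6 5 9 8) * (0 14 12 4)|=|(0 18 16 7 6 5 9 8 14 12 4)|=11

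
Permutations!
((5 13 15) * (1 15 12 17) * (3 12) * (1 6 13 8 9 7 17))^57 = (1 5 9 17 13 12 15 8 7 6 3)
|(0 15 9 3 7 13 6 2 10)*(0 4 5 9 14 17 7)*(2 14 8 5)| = 30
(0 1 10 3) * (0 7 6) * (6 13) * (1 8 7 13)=[8, 10, 2, 13, 4, 5, 0, 1, 7, 9, 3, 11, 12, 6]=(0 8 7 1 10 3 13 6)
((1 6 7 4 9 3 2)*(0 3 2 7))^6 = ((0 3 7 4 9 2 1 6))^6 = (0 1 9 7)(2 4 3 6)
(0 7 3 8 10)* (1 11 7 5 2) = [5, 11, 1, 8, 4, 2, 6, 3, 10, 9, 0, 7] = (0 5 2 1 11 7 3 8 10)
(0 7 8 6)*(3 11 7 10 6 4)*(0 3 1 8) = (0 10 6 3 11 7)(1 8 4) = [10, 8, 2, 11, 1, 5, 3, 0, 4, 9, 6, 7]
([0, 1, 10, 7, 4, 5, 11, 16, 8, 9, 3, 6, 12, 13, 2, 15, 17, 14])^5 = (2 17 7 10 14 16 3)(6 11)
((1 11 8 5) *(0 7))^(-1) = ((0 7)(1 11 8 5))^(-1) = (0 7)(1 5 8 11)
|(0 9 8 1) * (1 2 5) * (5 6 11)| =|(0 9 8 2 6 11 5 1)| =8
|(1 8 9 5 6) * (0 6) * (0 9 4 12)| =6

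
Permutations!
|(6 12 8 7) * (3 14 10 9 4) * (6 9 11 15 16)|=|(3 14 10 11 15 16 6 12 8 7 9 4)|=12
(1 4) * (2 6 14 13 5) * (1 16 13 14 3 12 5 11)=[0, 4, 6, 12, 16, 2, 3, 7, 8, 9, 10, 1, 5, 11, 14, 15, 13]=(1 4 16 13 11)(2 6 3 12 5)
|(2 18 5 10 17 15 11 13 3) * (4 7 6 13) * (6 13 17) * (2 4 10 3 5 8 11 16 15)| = 70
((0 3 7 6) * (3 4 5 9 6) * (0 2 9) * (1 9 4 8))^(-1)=((0 8 1 9 6 2 4 5)(3 7))^(-1)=(0 5 4 2 6 9 1 8)(3 7)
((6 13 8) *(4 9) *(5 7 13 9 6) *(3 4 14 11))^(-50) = (3 14 6)(4 11 9)(5 13)(7 8)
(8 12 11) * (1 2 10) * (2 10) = [0, 10, 2, 3, 4, 5, 6, 7, 12, 9, 1, 8, 11] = (1 10)(8 12 11)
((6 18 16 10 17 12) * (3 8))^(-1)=(3 8)(6 12 17 10 16 18)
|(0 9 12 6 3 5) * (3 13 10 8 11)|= 10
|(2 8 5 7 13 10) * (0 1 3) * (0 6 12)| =30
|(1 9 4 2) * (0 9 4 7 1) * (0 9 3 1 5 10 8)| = 10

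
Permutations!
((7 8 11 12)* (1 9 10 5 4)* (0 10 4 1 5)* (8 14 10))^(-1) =((0 8 11 12 7 14 10)(1 9 4 5))^(-1) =(0 10 14 7 12 11 8)(1 5 4 9)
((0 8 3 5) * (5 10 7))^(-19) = ((0 8 3 10 7 5))^(-19) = (0 5 7 10 3 8)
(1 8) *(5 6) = [0, 8, 2, 3, 4, 6, 5, 7, 1] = (1 8)(5 6)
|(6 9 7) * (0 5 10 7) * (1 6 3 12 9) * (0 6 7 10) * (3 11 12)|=6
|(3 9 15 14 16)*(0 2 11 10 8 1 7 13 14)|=|(0 2 11 10 8 1 7 13 14 16 3 9 15)|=13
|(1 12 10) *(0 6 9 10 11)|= 7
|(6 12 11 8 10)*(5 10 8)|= |(5 10 6 12 11)|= 5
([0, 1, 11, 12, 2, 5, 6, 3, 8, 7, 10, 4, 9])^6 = (3 9)(7 12)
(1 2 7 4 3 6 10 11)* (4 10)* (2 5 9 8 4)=(1 5 9 8 4 3 6 2 7 10 11)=[0, 5, 7, 6, 3, 9, 2, 10, 4, 8, 11, 1]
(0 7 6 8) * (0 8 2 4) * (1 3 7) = (8)(0 1 3 7 6 2 4) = [1, 3, 4, 7, 0, 5, 2, 6, 8]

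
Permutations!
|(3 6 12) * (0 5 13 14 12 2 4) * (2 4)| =|(0 5 13 14 12 3 6 4)| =8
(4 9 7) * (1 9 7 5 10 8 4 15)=(1 9 5 10 8 4 7 15)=[0, 9, 2, 3, 7, 10, 6, 15, 4, 5, 8, 11, 12, 13, 14, 1]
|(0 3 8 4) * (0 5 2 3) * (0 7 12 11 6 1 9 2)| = |(0 7 12 11 6 1 9 2 3 8 4 5)| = 12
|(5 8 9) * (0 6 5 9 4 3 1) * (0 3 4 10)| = |(0 6 5 8 10)(1 3)| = 10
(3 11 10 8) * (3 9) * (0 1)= (0 1)(3 11 10 8 9)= [1, 0, 2, 11, 4, 5, 6, 7, 9, 3, 8, 10]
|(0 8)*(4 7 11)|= |(0 8)(4 7 11)|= 6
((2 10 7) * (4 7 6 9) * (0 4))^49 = ((0 4 7 2 10 6 9))^49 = (10)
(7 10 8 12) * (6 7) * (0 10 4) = (0 10 8 12 6 7 4) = [10, 1, 2, 3, 0, 5, 7, 4, 12, 9, 8, 11, 6]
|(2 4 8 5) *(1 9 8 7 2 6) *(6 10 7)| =9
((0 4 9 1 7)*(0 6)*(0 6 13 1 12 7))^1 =(0 4 9 12 7 13 1)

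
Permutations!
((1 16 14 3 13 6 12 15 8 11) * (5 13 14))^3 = ((1 16 5 13 6 12 15 8 11)(3 14))^3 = (1 13 15)(3 14)(5 12 11)(6 8 16)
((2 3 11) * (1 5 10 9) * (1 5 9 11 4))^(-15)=(1 9 5 10 11 2 3 4)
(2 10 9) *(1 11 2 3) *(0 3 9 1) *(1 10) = (0 3)(1 11 2) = [3, 11, 1, 0, 4, 5, 6, 7, 8, 9, 10, 2]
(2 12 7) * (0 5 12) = (0 5 12 7 2) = [5, 1, 0, 3, 4, 12, 6, 2, 8, 9, 10, 11, 7]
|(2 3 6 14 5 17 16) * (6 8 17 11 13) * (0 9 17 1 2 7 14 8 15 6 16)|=6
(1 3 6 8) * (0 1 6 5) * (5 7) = (0 1 3 7 5)(6 8) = [1, 3, 2, 7, 4, 0, 8, 5, 6]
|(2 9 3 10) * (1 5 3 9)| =|(1 5 3 10 2)| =5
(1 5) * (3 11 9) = (1 5)(3 11 9) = [0, 5, 2, 11, 4, 1, 6, 7, 8, 3, 10, 9]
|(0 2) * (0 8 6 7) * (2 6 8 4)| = 6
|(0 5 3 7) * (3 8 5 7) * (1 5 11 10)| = |(0 7)(1 5 8 11 10)| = 10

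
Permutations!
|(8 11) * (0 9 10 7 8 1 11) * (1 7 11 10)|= |(0 9 1 10 11 7 8)|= 7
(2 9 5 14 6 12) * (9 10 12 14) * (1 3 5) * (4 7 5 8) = (1 3 8 4 7 5 9)(2 10 12)(6 14) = [0, 3, 10, 8, 7, 9, 14, 5, 4, 1, 12, 11, 2, 13, 6]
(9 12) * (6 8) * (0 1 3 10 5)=(0 1 3 10 5)(6 8)(9 12)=[1, 3, 2, 10, 4, 0, 8, 7, 6, 12, 5, 11, 9]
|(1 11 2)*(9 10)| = |(1 11 2)(9 10)| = 6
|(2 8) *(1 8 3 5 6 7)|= 7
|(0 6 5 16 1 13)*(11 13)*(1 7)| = 8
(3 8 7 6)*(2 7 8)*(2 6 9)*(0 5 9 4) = (0 5 9 2 7 4)(3 6) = [5, 1, 7, 6, 0, 9, 3, 4, 8, 2]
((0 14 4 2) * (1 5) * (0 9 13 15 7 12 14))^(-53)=((1 5)(2 9 13 15 7 12 14 4))^(-53)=(1 5)(2 15 14 9 7 4 13 12)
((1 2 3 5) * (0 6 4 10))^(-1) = ((0 6 4 10)(1 2 3 5))^(-1) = (0 10 4 6)(1 5 3 2)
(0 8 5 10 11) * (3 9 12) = (0 8 5 10 11)(3 9 12) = [8, 1, 2, 9, 4, 10, 6, 7, 5, 12, 11, 0, 3]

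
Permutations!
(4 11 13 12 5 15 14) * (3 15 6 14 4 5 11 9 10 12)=(3 15 4 9 10 12 11 13)(5 6 14)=[0, 1, 2, 15, 9, 6, 14, 7, 8, 10, 12, 13, 11, 3, 5, 4]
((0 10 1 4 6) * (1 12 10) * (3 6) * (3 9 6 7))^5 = (3 7)(10 12)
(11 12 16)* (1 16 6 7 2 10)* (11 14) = (1 16 14 11 12 6 7 2 10) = [0, 16, 10, 3, 4, 5, 7, 2, 8, 9, 1, 12, 6, 13, 11, 15, 14]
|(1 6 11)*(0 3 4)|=3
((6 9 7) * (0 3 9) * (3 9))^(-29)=(0 6 7 9)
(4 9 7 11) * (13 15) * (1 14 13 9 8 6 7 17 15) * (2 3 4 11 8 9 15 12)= (1 14 13)(2 3 4 9 17 12)(6 7 8)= [0, 14, 3, 4, 9, 5, 7, 8, 6, 17, 10, 11, 2, 1, 13, 15, 16, 12]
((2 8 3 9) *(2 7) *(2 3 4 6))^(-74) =(2 4)(3 9 7)(6 8) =((2 8 4 6)(3 9 7))^(-74)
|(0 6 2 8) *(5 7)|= 4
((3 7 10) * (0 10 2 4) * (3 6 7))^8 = (0 6 2)(4 10 7)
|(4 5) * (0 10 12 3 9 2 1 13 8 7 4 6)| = 13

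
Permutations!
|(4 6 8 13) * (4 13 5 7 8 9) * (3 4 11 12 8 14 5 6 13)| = 15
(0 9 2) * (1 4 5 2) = (0 9 1 4 5 2) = [9, 4, 0, 3, 5, 2, 6, 7, 8, 1]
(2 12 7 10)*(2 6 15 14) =(2 12 7 10 6 15 14) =[0, 1, 12, 3, 4, 5, 15, 10, 8, 9, 6, 11, 7, 13, 2, 14]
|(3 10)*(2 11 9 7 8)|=10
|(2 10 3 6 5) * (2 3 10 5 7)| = |(10)(2 5 3 6 7)| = 5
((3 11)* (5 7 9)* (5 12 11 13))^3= ((3 13 5 7 9 12 11))^3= (3 7 11 5 12 13 9)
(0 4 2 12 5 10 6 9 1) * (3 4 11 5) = [11, 0, 12, 4, 2, 10, 9, 7, 8, 1, 6, 5, 3] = (0 11 5 10 6 9 1)(2 12 3 4)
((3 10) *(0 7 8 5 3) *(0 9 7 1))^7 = ((0 1)(3 10 9 7 8 5))^7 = (0 1)(3 10 9 7 8 5)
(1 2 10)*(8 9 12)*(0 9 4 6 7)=(0 9 12 8 4 6 7)(1 2 10)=[9, 2, 10, 3, 6, 5, 7, 0, 4, 12, 1, 11, 8]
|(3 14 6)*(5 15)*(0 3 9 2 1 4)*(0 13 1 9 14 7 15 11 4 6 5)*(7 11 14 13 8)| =42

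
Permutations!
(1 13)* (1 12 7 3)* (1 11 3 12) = [0, 13, 2, 11, 4, 5, 6, 12, 8, 9, 10, 3, 7, 1] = (1 13)(3 11)(7 12)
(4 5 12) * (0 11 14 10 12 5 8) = (0 11 14 10 12 4 8) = [11, 1, 2, 3, 8, 5, 6, 7, 0, 9, 12, 14, 4, 13, 10]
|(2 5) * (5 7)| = 3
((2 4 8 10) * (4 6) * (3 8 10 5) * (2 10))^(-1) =(10)(2 4 6)(3 5 8)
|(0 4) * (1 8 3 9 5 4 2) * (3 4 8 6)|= |(0 2 1 6 3 9 5 8 4)|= 9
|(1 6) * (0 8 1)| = |(0 8 1 6)| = 4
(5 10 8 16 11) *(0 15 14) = (0 15 14)(5 10 8 16 11) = [15, 1, 2, 3, 4, 10, 6, 7, 16, 9, 8, 5, 12, 13, 0, 14, 11]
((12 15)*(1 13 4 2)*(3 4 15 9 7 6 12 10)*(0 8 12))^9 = (0 9)(1 15 3 2 13 10 4)(6 12)(7 8)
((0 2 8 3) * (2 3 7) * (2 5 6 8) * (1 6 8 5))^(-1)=(0 3)(1 7 8 5 6)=((0 3)(1 6 5 8 7))^(-1)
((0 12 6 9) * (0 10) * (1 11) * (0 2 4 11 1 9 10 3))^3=(0 10 11)(2 9 12)(3 6 4)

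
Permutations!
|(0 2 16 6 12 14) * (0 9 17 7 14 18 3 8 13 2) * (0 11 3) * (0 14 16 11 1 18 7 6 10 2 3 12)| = 42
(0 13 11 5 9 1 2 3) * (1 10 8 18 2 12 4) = (0 13 11 5 9 10 8 18 2 3)(1 12 4) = [13, 12, 3, 0, 1, 9, 6, 7, 18, 10, 8, 5, 4, 11, 14, 15, 16, 17, 2]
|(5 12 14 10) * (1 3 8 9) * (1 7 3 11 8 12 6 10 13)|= 9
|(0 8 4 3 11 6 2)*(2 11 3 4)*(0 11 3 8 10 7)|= |(0 10 7)(2 11 6 3 8)|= 15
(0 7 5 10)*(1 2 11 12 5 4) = (0 7 4 1 2 11 12 5 10) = [7, 2, 11, 3, 1, 10, 6, 4, 8, 9, 0, 12, 5]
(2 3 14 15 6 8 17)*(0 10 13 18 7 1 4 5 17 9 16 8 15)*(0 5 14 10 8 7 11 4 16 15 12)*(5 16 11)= [8, 11, 3, 10, 14, 17, 12, 1, 9, 15, 13, 4, 0, 18, 16, 6, 7, 2, 5]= (0 8 9 15 6 12)(1 11 4 14 16 7)(2 3 10 13 18 5 17)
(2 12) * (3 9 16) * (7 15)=(2 12)(3 9 16)(7 15)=[0, 1, 12, 9, 4, 5, 6, 15, 8, 16, 10, 11, 2, 13, 14, 7, 3]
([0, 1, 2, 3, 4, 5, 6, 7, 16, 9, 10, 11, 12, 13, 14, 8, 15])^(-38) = (8 16 15)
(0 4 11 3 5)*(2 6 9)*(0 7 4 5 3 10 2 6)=[5, 1, 0, 3, 11, 7, 9, 4, 8, 6, 2, 10]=(0 5 7 4 11 10 2)(6 9)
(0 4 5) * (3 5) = (0 4 3 5) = [4, 1, 2, 5, 3, 0]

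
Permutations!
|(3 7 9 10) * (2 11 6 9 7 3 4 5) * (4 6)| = |(2 11 4 5)(6 9 10)| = 12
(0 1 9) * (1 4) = (0 4 1 9) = [4, 9, 2, 3, 1, 5, 6, 7, 8, 0]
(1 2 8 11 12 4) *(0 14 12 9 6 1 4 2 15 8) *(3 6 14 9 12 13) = (0 9 14 13 3 6 1 15 8 11 12 2) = [9, 15, 0, 6, 4, 5, 1, 7, 11, 14, 10, 12, 2, 3, 13, 8]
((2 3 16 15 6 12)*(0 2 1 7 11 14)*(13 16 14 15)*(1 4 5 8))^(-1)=((0 2 3 14)(1 7 11 15 6 12 4 5 8)(13 16))^(-1)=(0 14 3 2)(1 8 5 4 12 6 15 11 7)(13 16)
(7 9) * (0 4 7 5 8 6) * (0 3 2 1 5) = (0 4 7 9)(1 5 8 6 3 2) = [4, 5, 1, 2, 7, 8, 3, 9, 6, 0]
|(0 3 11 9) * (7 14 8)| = 12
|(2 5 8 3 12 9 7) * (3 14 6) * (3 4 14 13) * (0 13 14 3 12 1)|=13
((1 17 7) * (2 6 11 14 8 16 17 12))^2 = (1 2 11 8 17)(6 14 16 7 12)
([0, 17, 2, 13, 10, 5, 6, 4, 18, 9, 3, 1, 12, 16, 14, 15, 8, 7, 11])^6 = [0, 13, 2, 1, 18, 5, 6, 8, 4, 9, 11, 3, 12, 17, 14, 15, 7, 16, 10]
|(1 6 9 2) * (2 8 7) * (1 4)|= |(1 6 9 8 7 2 4)|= 7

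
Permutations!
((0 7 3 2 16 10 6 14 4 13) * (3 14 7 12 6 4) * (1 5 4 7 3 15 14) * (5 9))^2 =((0 12 6 3 2 16 10 7 1 9 5 4 13)(14 15))^2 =(0 6 2 10 1 5 13 12 3 16 7 9 4)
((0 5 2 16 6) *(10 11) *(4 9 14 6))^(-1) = ((0 5 2 16 4 9 14 6)(10 11))^(-1) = (0 6 14 9 4 16 2 5)(10 11)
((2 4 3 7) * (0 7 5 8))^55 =((0 7 2 4 3 5 8))^55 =(0 8 5 3 4 2 7)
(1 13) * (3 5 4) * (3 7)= (1 13)(3 5 4 7)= [0, 13, 2, 5, 7, 4, 6, 3, 8, 9, 10, 11, 12, 1]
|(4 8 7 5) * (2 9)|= |(2 9)(4 8 7 5)|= 4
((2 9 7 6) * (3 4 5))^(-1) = (2 6 7 9)(3 5 4)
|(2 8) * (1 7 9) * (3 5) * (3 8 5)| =|(1 7 9)(2 5 8)| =3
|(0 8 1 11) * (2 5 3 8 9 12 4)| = 10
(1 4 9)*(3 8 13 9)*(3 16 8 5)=(1 4 16 8 13 9)(3 5)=[0, 4, 2, 5, 16, 3, 6, 7, 13, 1, 10, 11, 12, 9, 14, 15, 8]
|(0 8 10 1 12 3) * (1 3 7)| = 12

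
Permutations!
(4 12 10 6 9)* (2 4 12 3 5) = (2 4 3 5)(6 9 12 10) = [0, 1, 4, 5, 3, 2, 9, 7, 8, 12, 6, 11, 10]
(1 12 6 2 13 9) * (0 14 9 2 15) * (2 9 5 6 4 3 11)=(0 14 5 6 15)(1 12 4 3 11 2 13 9)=[14, 12, 13, 11, 3, 6, 15, 7, 8, 1, 10, 2, 4, 9, 5, 0]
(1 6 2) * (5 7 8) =[0, 6, 1, 3, 4, 7, 2, 8, 5] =(1 6 2)(5 7 8)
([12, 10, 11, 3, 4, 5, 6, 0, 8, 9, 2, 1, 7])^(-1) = (0 7 12)(1 11 2 10)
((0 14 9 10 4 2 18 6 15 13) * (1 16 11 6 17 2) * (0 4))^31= ((0 14 9 10)(1 16 11 6 15 13 4)(2 18 17))^31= (0 10 9 14)(1 6 4 11 13 16 15)(2 18 17)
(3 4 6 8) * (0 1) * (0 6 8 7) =[1, 6, 2, 4, 8, 5, 7, 0, 3] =(0 1 6 7)(3 4 8)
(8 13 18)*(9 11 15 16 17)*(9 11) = (8 13 18)(11 15 16 17) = [0, 1, 2, 3, 4, 5, 6, 7, 13, 9, 10, 15, 12, 18, 14, 16, 17, 11, 8]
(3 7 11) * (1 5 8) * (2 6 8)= (1 5 2 6 8)(3 7 11)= [0, 5, 6, 7, 4, 2, 8, 11, 1, 9, 10, 3]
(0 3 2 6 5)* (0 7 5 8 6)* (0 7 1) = (0 3 2 7 5 1)(6 8) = [3, 0, 7, 2, 4, 1, 8, 5, 6]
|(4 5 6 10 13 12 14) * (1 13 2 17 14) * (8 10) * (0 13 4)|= 12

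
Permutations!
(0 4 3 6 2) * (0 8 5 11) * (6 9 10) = (0 4 3 9 10 6 2 8 5 11) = [4, 1, 8, 9, 3, 11, 2, 7, 5, 10, 6, 0]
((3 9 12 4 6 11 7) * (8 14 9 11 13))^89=((3 11 7)(4 6 13 8 14 9 12))^89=(3 7 11)(4 9 8 6 12 14 13)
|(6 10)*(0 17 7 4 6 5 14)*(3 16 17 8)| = |(0 8 3 16 17 7 4 6 10 5 14)| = 11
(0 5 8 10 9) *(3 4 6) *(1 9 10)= (10)(0 5 8 1 9)(3 4 6)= [5, 9, 2, 4, 6, 8, 3, 7, 1, 0, 10]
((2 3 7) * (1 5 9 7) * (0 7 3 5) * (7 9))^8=((0 9 3 1)(2 5 7))^8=(9)(2 7 5)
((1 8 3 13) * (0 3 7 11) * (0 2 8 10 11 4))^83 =((0 3 13 1 10 11 2 8 7 4))^83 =(0 1 2 4 13 11 7 3 10 8)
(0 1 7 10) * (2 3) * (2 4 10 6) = (0 1 7 6 2 3 4 10) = [1, 7, 3, 4, 10, 5, 2, 6, 8, 9, 0]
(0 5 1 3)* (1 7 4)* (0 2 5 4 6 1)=(0 4)(1 3 2 5 7 6)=[4, 3, 5, 2, 0, 7, 1, 6]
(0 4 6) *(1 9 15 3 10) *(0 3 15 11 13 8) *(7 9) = (15)(0 4 6 3 10 1 7 9 11 13 8) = [4, 7, 2, 10, 6, 5, 3, 9, 0, 11, 1, 13, 12, 8, 14, 15]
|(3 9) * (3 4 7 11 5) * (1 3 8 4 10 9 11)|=14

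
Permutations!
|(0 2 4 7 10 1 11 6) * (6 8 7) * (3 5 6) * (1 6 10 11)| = 21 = |(0 2 4 3 5 10 6)(7 11 8)|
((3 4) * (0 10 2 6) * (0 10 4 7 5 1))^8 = (0 3 5)(1 4 7)(2 10 6)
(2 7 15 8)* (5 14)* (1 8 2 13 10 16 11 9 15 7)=[0, 8, 1, 3, 4, 14, 6, 7, 13, 15, 16, 9, 12, 10, 5, 2, 11]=(1 8 13 10 16 11 9 15 2)(5 14)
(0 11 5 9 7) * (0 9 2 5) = [11, 1, 5, 3, 4, 2, 6, 9, 8, 7, 10, 0] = (0 11)(2 5)(7 9)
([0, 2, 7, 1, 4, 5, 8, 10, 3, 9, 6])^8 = [0, 2, 7, 1, 4, 5, 8, 10, 3, 9, 6]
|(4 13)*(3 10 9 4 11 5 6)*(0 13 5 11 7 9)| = 9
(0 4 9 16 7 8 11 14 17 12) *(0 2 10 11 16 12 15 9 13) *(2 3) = (0 4 13)(2 10 11 14 17 15 9 12 3)(7 8 16) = [4, 1, 10, 2, 13, 5, 6, 8, 16, 12, 11, 14, 3, 0, 17, 9, 7, 15]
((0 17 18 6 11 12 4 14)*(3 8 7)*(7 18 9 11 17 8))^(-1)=((0 8 18 6 17 9 11 12 4 14)(3 7))^(-1)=(0 14 4 12 11 9 17 6 18 8)(3 7)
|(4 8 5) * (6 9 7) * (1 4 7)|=7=|(1 4 8 5 7 6 9)|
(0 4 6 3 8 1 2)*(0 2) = (0 4 6 3 8 1) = [4, 0, 2, 8, 6, 5, 3, 7, 1]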